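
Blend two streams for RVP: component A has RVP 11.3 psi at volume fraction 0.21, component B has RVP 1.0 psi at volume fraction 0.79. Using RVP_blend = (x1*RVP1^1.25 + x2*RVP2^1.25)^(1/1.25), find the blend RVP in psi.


Chevron index: RVP_blend = (sum xi*RVPi^1.25)^(1/1.25)
RVP^1.25 terms: 0.21 * 11.3^1.25 + 0.79 * 1.0^1.25 = 5.14078
RVP_blend = 5.14078^(1/1.25) = 3.705

3.705 psi


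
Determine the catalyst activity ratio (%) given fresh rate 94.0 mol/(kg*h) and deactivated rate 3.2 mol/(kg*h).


Activity (%) = (rate_used / rate_fresh) * 100
rate_used = 3.2, rate_fresh = 94.0
= (3.2 / 94.0) * 100
= 0.03404 * 100 = 3.404

3.404 %


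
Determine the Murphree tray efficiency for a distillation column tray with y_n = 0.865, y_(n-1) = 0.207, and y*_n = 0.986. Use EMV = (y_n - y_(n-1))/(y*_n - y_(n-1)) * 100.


Murphree vapor efficiency: EMV = (y_n - y_(n-1)) / (y*_n - y_(n-1)) * 100
EMV = (0.865 - 0.207) / (0.986 - 0.207) * 100 = 0.658 / 0.779 * 100 = 84.47

84.47 %


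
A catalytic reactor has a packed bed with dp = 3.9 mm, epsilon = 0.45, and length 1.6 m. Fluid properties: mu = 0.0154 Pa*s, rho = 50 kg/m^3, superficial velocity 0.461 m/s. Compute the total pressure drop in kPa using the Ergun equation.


dp = 3.9 mm = 0.0039 m
Viscous term = 150*0.0154*0.461*(1-0.45)^2 / (0.0039^2*0.45^3) = 232419
Inertial term = 1.75*50*0.461^2*(1-0.45) / (0.0039*0.45^3) = 28778.7
dP/L = 232419 + 28778.7 = 261198 Pa/m
dP = 261198 * 1.6 / 1000 = 417.9 kPa

417.9 kPa


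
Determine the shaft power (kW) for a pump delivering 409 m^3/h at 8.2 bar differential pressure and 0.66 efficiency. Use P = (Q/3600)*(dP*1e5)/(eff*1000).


Q = 409 / 3600 = 0.113611 m^3/s
P = 0.113611 * (8.2 * 1e5) / 0.66 / 1000 = 141.2

141.2 kW


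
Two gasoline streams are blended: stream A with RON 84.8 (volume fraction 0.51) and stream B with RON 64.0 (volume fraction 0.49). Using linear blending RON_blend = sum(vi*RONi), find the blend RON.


Linear blending: RON_blend = sum(vi * RONi)
Contribution 1: 0.51 * 84.8 = 43.248
Contribution 2: 0.49 * 64.0 = 31.36
RON_blend = 43.248 + 31.36 = 74.608

74.608


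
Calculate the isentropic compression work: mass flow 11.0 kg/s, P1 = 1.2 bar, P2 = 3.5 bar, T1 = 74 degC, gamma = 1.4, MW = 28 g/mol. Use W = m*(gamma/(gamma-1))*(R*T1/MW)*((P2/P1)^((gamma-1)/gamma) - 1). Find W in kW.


Isentropic work: W = m*(gamma/(gamma-1))*(R*T1/MW)*((P2/P1)^((gamma-1)/gamma) - 1)
T1 = 74 + 273.15 = 347.15 K
Pressure ratio = 3.5 / 1.2 = 2.91667
Exponent = (1.4 - 1)/1.4 = 0.285714
(P2/P1)^exp - 1 = 2.91667^0.285714 - 1 = 0.357766
W = 11.0 * 1.4 / 0.4 * 8.314 * 347.15 / 28 * 0.357766 = 1420

1420 kW


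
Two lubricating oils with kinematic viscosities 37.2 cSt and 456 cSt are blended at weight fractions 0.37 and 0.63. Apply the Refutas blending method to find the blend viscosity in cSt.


Refutas method: VBN_i = 14.534*ln(ln(visc_i + 0.8)) + 10.975, blended linearly by mass fraction; since VBN is linear in VBI_i = ln(ln(visc_i + 0.8)) and the fractions sum to 1, blend VBI directly: visc = exp(exp(VBI_blend)) - 0.8
VBI_1 = ln(ln(37.2 + 0.8)) = 1.29132
VBI_2 = ln(ln(456 + 0.8)) = 1.81226
VBI_blend = 0.37 * 1.29132 + 0.63 * 1.81226 = 1.61951
visc_blend = exp(exp(1.61951)) - 0.8 = 155.3

155.3 cSt


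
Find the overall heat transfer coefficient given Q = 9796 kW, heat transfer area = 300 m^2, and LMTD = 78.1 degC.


From Q = U*A*LMTD, U = Q / (A * LMTD)
U = 9796 / (300 * 78.1) = 9796 / 23430 = 0.4181

0.4181 kW/(m^2*K)


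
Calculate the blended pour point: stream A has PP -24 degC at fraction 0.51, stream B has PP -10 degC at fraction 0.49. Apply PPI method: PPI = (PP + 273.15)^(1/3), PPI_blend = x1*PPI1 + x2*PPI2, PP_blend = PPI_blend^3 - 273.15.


PPI_1 = (-24 + 273.15)^(1/3) = 6.292458
PPI_2 = (-10 + 273.15)^(1/3) = 6.408176
PPI_blend = 0.51 * 6.292458 + 0.49 * 6.408176 = 6.34916
PP_blend = 6.34916^3 - 273.15 = 255.9463 - 273.15 = -17.2

-17.2 degC


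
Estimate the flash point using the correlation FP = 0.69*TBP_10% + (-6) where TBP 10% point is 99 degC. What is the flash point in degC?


FP = 0.69 * 99 + (-6) = 62.31

62.31 degC


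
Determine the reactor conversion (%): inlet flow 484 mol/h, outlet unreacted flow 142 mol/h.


X = (F_in - F_out) / F_in * 100
Moles reacted = 484 - 142 = 342
X = 342 / 484 * 100
= 0.7066 * 100
= 70.66 %

70.66 %


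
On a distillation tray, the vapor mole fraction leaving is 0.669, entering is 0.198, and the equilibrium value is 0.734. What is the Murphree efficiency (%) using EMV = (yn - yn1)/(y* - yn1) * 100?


Murphree vapor efficiency: EMV = (y_n - y_(n-1)) / (y*_n - y_(n-1)) * 100
EMV = (0.669 - 0.198) / (0.734 - 0.198) * 100 = 0.471 / 0.536 * 100 = 87.87

87.87 %


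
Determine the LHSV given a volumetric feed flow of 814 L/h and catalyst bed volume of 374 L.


LHSV = volumetric feed rate / catalyst volume
= 814 L/h / 374 L
= 2.176 h^-1

2.176 h^-1


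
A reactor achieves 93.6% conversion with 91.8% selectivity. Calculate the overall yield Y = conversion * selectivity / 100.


Overall yield = conversion (%) * selectivity (%) / 100
Conversion = 93.6%, Selectivity = 91.8%
Y = 93.6 * 91.8 / 100
= 85.9248 %

85.9248 %


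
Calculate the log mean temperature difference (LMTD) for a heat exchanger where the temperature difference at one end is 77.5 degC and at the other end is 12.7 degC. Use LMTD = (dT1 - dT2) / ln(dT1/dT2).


LMTD = (dT1 - dT2) / ln(dT1/dT2)
= (77.5 - 12.7) / ln(77.5 / 12.7) = 64.8 / 1.80868 = 35.83

35.83 degC


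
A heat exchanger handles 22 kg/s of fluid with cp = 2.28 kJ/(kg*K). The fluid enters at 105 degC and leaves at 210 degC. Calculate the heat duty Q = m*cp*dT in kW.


Q = m_dot * cp * delta_T
delta_T = 210 - 105 = 105 K
Q = 22 * 2.28 * 105
= 50.16 * 105
= 5266.8 kW

5266.8 kW


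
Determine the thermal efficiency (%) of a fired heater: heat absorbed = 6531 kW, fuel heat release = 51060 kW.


Furnace efficiency = Q_absorbed / Q_fuel * 100
= 6531 / 51060 * 100 = 12.79

12.79 %


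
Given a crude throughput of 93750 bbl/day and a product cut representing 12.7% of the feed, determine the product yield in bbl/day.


Crude throughput = 93750 bbl/day
Fraction yield = 12.7%
yield = throughput * fraction / 100
yield = 93750 * 12.7 / 100 = 11906.25

11906.25 bbl/day


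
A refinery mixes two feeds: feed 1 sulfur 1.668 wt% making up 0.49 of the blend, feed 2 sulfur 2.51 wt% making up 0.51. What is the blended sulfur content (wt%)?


Linear sulfur blending: S_blend = x1*S1 + x2*S2
Contribution 1: 0.49 * 1.668 = 0.81732 wt%
Contribution 2: 0.51 * 2.51 = 1.2801 wt%
S_blend = 0.81732 + 1.2801 = 2.09742

2.09742 wt%


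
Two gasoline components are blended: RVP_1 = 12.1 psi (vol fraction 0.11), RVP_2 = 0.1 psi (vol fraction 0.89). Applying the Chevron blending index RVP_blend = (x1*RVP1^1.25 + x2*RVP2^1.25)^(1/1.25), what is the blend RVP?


Chevron index: RVP_blend = (sum xi*RVPi^1.25)^(1/1.25)
RVP^1.25 terms: 0.11 * 12.1^1.25 + 0.89 * 0.1^1.25 = 2.53246
RVP_blend = 2.53246^(1/1.25) = 2.103

2.103 psi


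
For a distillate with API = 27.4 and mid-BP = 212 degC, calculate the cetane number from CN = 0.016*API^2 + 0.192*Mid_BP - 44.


CN = 0.016 * 27.4^2 + 0.192 * 212 - 44
CN = 12.01216 + 40.704 - 44 = 8.71616

8.71616


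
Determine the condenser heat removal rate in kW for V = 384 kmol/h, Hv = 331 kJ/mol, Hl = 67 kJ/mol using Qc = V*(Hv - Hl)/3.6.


Qc = 384 * (331 - 67) / 3.6 = 384 * 264 / 3.6 = 28160

28160 kW


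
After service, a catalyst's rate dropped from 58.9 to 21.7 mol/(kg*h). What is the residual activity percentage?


Activity (%) = (rate_used / rate_fresh) * 100
rate_used = 21.7, rate_fresh = 58.9
= (21.7 / 58.9) * 100
= 0.3684 * 100 = 36.84

36.84 %


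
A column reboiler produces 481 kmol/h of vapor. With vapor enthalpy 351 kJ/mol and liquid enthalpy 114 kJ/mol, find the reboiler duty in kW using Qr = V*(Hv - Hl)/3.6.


Qr = 481 * (351 - 114) / 3.6 = 481 * 237 / 3.6 = 31670

31670 kW


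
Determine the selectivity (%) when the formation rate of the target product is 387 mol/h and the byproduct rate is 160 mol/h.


Selectivity = desired / (desired + undesired) * 100
Total products = 387 + 160 = 547 mol/h
S = 387 / 547 * 100
= 0.7075 * 100
= 70.75 %

70.75 %


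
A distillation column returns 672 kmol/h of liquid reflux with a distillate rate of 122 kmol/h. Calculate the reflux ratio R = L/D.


Reflux ratio definition: R = L / D (liquid returned / distillate withdrawn)
L = 672 kmol/h, D = 122 kmol/h
R = 672 / 122 = 5.508

5.508


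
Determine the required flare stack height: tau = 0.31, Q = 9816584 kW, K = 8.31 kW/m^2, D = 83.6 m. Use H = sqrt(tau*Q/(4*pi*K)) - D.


tau*Q/(4*pi*K) = 0.31 * 9816584 / (4 * pi * 8.31) = 29141.5
sqrt(29141.5) = 170.709
H = 170.709 - 83.6 = 87.11

87.11 m


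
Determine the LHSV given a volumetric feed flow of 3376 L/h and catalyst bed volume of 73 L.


LHSV = volumetric feed rate / catalyst volume
= 3376 L/h / 73 L
= 46.25 h^-1

46.25 h^-1


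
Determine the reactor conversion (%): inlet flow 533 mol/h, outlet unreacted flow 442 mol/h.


X = (F_in - F_out) / F_in * 100
Moles reacted = 533 - 442 = 91
X = 91 / 533 * 100
= 0.1707 * 100
= 17.07 %

17.07 %


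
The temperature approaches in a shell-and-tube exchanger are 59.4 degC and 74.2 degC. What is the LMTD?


LMTD = (dT1 - dT2) / ln(dT1/dT2)
= (59.4 - 74.2) / ln(59.4 / 74.2) = -14.8 / -0.22247 = 66.53

66.53 degC


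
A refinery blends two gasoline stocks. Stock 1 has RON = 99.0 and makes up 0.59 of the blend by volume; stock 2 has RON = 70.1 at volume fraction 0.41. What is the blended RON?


Linear blending: RON_blend = sum(vi * RONi)
Contribution 1: 0.59 * 99.0 = 58.41
Contribution 2: 0.41 * 70.1 = 28.741
RON_blend = 58.41 + 28.741 = 87.151

87.151


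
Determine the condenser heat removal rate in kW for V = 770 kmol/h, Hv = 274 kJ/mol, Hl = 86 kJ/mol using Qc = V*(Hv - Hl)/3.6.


Qc = 770 * (274 - 86) / 3.6 = 770 * 188 / 3.6 = 40210

40210 kW


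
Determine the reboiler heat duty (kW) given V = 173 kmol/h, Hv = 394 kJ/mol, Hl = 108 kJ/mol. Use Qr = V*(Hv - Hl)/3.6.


Qr = 173 * (394 - 108) / 3.6 = 173 * 286 / 3.6 = 13740

13740 kW


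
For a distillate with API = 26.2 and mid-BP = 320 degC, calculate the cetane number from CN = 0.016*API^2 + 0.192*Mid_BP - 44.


CN = 0.016 * 26.2^2 + 0.192 * 320 - 44
CN = 10.98304 + 61.44 - 44 = 28.42304

28.42304


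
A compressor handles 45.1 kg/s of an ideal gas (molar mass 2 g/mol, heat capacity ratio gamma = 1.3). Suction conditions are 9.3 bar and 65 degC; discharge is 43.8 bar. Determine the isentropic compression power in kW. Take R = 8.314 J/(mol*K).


Isentropic work: W = m*(gamma/(gamma-1))*(R*T1/MW)*((P2/P1)^((gamma-1)/gamma) - 1)
T1 = 65 + 273.15 = 338.15 K
Pressure ratio = 43.8 / 9.3 = 4.70968
Exponent = (1.3 - 1)/1.3 = 0.230769
(P2/P1)^exp - 1 = 4.70968^0.230769 - 1 = 0.4299
W = 45.1 * 1.3 / 0.3 * 8.314 * 338.15 / 2 * 0.4299 = 118100

118100 kW


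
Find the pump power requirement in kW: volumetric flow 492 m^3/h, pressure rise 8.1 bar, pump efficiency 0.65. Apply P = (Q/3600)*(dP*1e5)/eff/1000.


Q = 492 / 3600 = 0.136667 m^3/s
P = 0.136667 * (8.1 * 1e5) / 0.65 / 1000 = 170.3

170.3 kW


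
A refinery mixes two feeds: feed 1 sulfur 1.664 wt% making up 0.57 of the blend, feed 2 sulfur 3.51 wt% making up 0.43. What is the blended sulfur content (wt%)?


Linear sulfur blending: S_blend = x1*S1 + x2*S2
Contribution 1: 0.57 * 1.664 = 0.94848 wt%
Contribution 2: 0.43 * 3.51 = 1.5093 wt%
S_blend = 0.94848 + 1.5093 = 2.45778

2.45778 wt%


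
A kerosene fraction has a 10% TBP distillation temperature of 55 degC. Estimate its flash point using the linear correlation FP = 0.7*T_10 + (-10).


FP = 0.7 * 55 + (-10) = 28.5

28.5 degC


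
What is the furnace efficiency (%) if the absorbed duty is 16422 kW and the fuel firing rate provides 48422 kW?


Furnace efficiency = Q_absorbed / Q_fuel * 100
= 16422 / 48422 * 100 = 33.91

33.91 %


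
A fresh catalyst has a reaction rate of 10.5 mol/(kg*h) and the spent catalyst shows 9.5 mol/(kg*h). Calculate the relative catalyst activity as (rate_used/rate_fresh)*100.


Activity (%) = (rate_used / rate_fresh) * 100
rate_used = 9.5, rate_fresh = 10.5
= (9.5 / 10.5) * 100
= 0.9048 * 100 = 90.48

90.48 %


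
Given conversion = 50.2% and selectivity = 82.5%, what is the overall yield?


Overall yield = conversion (%) * selectivity (%) / 100
Conversion = 50.2%, Selectivity = 82.5%
Y = 50.2 * 82.5 / 100
= 41.415 %

41.415 %


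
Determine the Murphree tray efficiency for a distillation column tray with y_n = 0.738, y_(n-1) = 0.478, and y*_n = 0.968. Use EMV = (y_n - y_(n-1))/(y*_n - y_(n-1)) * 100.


Murphree vapor efficiency: EMV = (y_n - y_(n-1)) / (y*_n - y_(n-1)) * 100
EMV = (0.738 - 0.478) / (0.968 - 0.478) * 100 = 0.26 / 0.49 * 100 = 53.06

53.06 %


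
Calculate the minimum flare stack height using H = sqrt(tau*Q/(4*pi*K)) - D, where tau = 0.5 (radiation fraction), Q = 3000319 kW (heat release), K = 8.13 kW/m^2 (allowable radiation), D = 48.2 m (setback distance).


tau*Q/(4*pi*K) = 0.5 * 3000319 / (4 * pi * 8.13) = 14683.8
sqrt(14683.8) = 121.177
H = 121.177 - 48.2 = 72.98

72.98 m


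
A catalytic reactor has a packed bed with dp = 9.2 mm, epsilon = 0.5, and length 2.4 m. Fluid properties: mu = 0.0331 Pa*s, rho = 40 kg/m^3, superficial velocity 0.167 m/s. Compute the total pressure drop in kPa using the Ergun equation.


dp = 9.2 mm = 0.0092 m
Viscous term = 150*0.0331*0.167*(1-0.5)^2 / (0.0092^2*0.5^3) = 19592.5
Inertial term = 1.75*40*0.167^2*(1-0.5) / (0.0092*0.5^3) = 848.796
dP/L = 19592.5 + 848.796 = 20441.3 Pa/m
dP = 20441.3 * 2.4 / 1000 = 49.06 kPa

49.06 kPa


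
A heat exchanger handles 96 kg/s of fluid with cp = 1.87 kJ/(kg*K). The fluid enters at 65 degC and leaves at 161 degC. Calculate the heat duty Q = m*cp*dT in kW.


Q = m_dot * cp * delta_T
delta_T = 161 - 65 = 96 K
Q = 96 * 1.87 * 96
= 179.52 * 96
= 17233.92 kW

17233.92 kW


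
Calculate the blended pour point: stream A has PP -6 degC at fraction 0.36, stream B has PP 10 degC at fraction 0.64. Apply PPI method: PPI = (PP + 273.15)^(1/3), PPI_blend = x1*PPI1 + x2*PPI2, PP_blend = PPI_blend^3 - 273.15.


PPI_1 = (-6 + 273.15)^(1/3) = 6.440482
PPI_2 = (10 + 273.15)^(1/3) = 6.566574
PPI_blend = 0.36 * 6.440482 + 0.64 * 6.566574 = 6.521181
PP_blend = 6.521181^3 - 273.15 = 277.3184 - 273.15 = 4.17

4.17 degC


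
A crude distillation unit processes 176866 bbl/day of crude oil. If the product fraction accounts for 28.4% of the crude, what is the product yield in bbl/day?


Crude throughput = 176866 bbl/day
Fraction yield = 28.4%
yield = throughput * fraction / 100
yield = 176866 * 28.4 / 100 = 50229.944

50229.944 bbl/day


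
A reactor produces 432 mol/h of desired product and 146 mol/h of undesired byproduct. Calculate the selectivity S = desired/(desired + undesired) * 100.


Selectivity = desired / (desired + undesired) * 100
Total products = 432 + 146 = 578 mol/h
S = 432 / 578 * 100
= 0.7474 * 100
= 74.74 %

74.74 %


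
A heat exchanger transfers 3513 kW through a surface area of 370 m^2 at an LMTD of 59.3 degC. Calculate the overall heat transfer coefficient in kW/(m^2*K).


From Q = U*A*LMTD, U = Q / (A * LMTD)
U = 3513 / (370 * 59.3) = 3513 / 21941 = 0.1601

0.1601 kW/(m^2*K)


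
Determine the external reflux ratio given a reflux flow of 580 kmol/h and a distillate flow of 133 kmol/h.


Reflux ratio definition: R = L / D (liquid returned / distillate withdrawn)
L = 580 kmol/h, D = 133 kmol/h
R = 580 / 133 = 4.361

4.361


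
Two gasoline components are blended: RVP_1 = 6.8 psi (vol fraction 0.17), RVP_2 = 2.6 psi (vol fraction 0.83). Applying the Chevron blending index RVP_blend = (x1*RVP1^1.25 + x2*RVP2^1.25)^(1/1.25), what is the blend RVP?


Chevron index: RVP_blend = (sum xi*RVPi^1.25)^(1/1.25)
RVP^1.25 terms: 0.17 * 6.8^1.25 + 0.83 * 2.6^1.25 = 4.60702
RVP_blend = 4.60702^(1/1.25) = 3.394

3.394 psi


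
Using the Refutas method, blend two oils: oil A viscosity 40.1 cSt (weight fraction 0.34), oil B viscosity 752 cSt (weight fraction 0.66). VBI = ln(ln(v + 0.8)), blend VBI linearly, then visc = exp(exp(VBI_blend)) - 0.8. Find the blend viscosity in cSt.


Refutas method: VBN_i = 14.534*ln(ln(visc_i + 0.8)) + 10.975, blended linearly by mass fraction; since VBN is linear in VBI_i = ln(ln(visc_i + 0.8)) and the fractions sum to 1, blend VBI directly: visc = exp(exp(VBI_blend)) - 0.8
VBI_1 = ln(ln(40.1 + 0.8)) = 1.31134
VBI_2 = ln(ln(752 + 0.8)) = 1.89067
VBI_blend = 0.34 * 1.31134 + 0.66 * 1.89067 = 1.6937
visc_blend = exp(exp(1.6937)) - 0.8 = 229.5

229.5 cSt


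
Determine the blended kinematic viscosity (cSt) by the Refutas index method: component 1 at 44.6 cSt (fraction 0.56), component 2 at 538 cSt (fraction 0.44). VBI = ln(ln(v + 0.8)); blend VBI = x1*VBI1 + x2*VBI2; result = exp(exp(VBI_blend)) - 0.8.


Refutas method: VBN_i = 14.534*ln(ln(visc_i + 0.8)) + 10.975, blended linearly by mass fraction; since VBN is linear in VBI_i = ln(ln(visc_i + 0.8)) and the fractions sum to 1, blend VBI directly: visc = exp(exp(VBI_blend)) - 0.8
VBI_1 = ln(ln(44.6 + 0.8)) = 1.33907
VBI_2 = ln(ln(538 + 0.8)) = 1.83886
VBI_blend = 0.56 * 1.33907 + 0.44 * 1.83886 = 1.55898
visc_blend = exp(exp(1.55898)) - 0.8 = 115.2

115.2 cSt


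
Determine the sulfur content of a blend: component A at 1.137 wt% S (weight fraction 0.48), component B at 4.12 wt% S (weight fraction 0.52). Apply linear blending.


Linear sulfur blending: S_blend = x1*S1 + x2*S2
Contribution 1: 0.48 * 1.137 = 0.54576 wt%
Contribution 2: 0.52 * 4.12 = 2.1424 wt%
S_blend = 0.54576 + 2.1424 = 2.68816

2.68816 wt%


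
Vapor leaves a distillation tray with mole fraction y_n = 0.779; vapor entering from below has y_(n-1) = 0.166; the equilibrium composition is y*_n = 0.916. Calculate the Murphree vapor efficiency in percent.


Murphree vapor efficiency: EMV = (y_n - y_(n-1)) / (y*_n - y_(n-1)) * 100
EMV = (0.779 - 0.166) / (0.916 - 0.166) * 100 = 0.613 / 0.75 * 100 = 81.73

81.73 %


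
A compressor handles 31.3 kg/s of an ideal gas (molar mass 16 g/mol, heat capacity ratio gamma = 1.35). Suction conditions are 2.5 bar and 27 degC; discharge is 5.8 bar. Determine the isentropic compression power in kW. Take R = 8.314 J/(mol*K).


Isentropic work: W = m*(gamma/(gamma-1))*(R*T1/MW)*((P2/P1)^((gamma-1)/gamma) - 1)
T1 = 27 + 273.15 = 300.15 K
Pressure ratio = 5.8 / 2.5 = 2.32
Exponent = (1.35 - 1)/1.35 = 0.259259
(P2/P1)^exp - 1 = 2.32^0.259259 - 1 = 0.243816
W = 31.3 * 1.35 / 0.35 * 8.314 * 300.15 / 16 * 0.243816 = 4591

4591 kW


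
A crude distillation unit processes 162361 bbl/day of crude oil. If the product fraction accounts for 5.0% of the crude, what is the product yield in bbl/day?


Crude throughput = 162361 bbl/day
Fraction yield = 5.0%
yield = throughput * fraction / 100
yield = 162361 * 5.0 / 100 = 8118.05

8118.05 bbl/day


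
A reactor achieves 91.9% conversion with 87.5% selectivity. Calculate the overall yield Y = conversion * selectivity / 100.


Overall yield = conversion (%) * selectivity (%) / 100
Conversion = 91.9%, Selectivity = 87.5%
Y = 91.9 * 87.5 / 100
= 80.4125 %

80.4125 %


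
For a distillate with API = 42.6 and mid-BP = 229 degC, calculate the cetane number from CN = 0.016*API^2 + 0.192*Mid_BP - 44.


CN = 0.016 * 42.6^2 + 0.192 * 229 - 44
CN = 29.03616 + 43.968 - 44 = 29.00416

29.00416


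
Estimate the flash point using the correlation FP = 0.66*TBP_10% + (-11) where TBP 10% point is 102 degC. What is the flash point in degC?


FP = 0.66 * 102 + (-11) = 56.32

56.32 degC


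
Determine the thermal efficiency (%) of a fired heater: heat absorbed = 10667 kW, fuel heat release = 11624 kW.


Furnace efficiency = Q_absorbed / Q_fuel * 100
= 10667 / 11624 * 100 = 91.77

91.77 %


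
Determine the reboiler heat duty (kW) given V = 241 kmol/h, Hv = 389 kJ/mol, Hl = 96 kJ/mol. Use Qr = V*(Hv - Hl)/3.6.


Qr = 241 * (389 - 96) / 3.6 = 241 * 293 / 3.6 = 19610

19610 kW


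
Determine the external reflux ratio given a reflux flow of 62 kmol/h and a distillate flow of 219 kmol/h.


Reflux ratio definition: R = L / D (liquid returned / distillate withdrawn)
L = 62 kmol/h, D = 219 kmol/h
R = 62 / 219 = 0.2831

0.2831


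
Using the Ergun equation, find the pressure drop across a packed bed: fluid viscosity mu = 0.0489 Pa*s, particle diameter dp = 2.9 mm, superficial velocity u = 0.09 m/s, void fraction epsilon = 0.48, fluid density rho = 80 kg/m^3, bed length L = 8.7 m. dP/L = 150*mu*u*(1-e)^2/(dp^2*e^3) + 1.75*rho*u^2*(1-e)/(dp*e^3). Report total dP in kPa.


dp = 2.9 mm = 0.0029 m
Viscous term = 150*0.0489*0.09*(1-0.48)^2 / (0.0029^2*0.48^3) = 191924
Inertial term = 1.75*80*0.09^2*(1-0.48) / (0.0029*0.48^3) = 1838.63
dP/L = 191924 + 1838.63 = 193763 Pa/m
dP = 193763 * 8.7 / 1000 = 1686 kPa

1686 kPa


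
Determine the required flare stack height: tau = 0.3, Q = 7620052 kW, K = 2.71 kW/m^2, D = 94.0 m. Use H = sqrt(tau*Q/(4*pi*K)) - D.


tau*Q/(4*pi*K) = 0.3 * 7620052 / (4 * pi * 2.71) = 67127.4
sqrt(67127.4) = 259.09
H = 259.09 - 94.0 = 165.1

165.1 m


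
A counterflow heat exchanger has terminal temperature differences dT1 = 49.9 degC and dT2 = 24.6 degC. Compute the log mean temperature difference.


LMTD = (dT1 - dT2) / ln(dT1/dT2)
= (49.9 - 24.6) / ln(49.9 / 24.6) = 25.3 / 0.707275 = 35.77

35.77 degC


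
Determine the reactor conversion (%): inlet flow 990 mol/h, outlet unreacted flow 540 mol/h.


X = (F_in - F_out) / F_in * 100
Moles reacted = 990 - 540 = 450
X = 450 / 990 * 100
= 0.4545 * 100
= 45.45 %

45.45 %


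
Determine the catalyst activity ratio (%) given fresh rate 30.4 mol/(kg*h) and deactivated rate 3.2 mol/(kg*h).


Activity (%) = (rate_used / rate_fresh) * 100
rate_used = 3.2, rate_fresh = 30.4
= (3.2 / 30.4) * 100
= 0.1053 * 100 = 10.53

10.53 %


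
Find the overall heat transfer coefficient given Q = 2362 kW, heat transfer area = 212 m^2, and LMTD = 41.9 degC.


From Q = U*A*LMTD, U = Q / (A * LMTD)
U = 2362 / (212 * 41.9) = 2362 / 8882.8 = 0.2659

0.2659 kW/(m^2*K)


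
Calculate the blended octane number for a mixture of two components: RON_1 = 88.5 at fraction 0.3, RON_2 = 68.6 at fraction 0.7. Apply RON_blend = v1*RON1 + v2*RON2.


Linear blending: RON_blend = sum(vi * RONi)
Contribution 1: 0.3 * 88.5 = 26.55
Contribution 2: 0.7 * 68.6 = 48.02
RON_blend = 26.55 + 48.02 = 74.57

74.57


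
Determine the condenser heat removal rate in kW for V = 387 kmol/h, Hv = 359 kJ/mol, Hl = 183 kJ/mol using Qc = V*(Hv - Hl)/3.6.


Qc = 387 * (359 - 183) / 3.6 = 387 * 176 / 3.6 = 18920

18920 kW


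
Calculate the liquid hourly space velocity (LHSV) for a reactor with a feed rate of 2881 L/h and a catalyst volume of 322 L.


LHSV = volumetric feed rate / catalyst volume
= 2881 L/h / 322 L
= 8.947 h^-1

8.947 h^-1


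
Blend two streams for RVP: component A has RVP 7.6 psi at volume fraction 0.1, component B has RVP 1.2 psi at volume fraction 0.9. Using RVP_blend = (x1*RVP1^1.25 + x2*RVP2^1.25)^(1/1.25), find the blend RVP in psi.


Chevron index: RVP_blend = (sum xi*RVPi^1.25)^(1/1.25)
RVP^1.25 terms: 0.1 * 7.6^1.25 + 0.9 * 1.2^1.25 = 2.39224
RVP_blend = 2.39224^(1/1.25) = 2.009

2.009 psi


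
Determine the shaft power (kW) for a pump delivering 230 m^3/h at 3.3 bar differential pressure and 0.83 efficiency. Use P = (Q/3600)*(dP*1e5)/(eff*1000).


Q = 230 / 3600 = 0.0638889 m^3/s
P = 0.0638889 * (3.3 * 1e5) / 0.83 / 1000 = 25.40

25.40 kW


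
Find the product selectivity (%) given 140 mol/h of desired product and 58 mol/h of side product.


Selectivity = desired / (desired + undesired) * 100
Total products = 140 + 58 = 198 mol/h
S = 140 / 198 * 100
= 0.7071 * 100
= 70.71 %

70.71 %


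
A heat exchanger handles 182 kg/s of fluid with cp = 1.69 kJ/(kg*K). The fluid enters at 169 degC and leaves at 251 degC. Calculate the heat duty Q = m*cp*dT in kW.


Q = m_dot * cp * delta_T
delta_T = 251 - 169 = 82 K
Q = 182 * 1.69 * 82
= 307.58 * 82
= 25221.56 kW

25221.56 kW


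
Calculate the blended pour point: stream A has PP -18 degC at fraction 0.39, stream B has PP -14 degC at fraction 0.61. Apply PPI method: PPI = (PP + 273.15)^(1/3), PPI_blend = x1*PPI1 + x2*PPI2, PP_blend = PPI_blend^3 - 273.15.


PPI_1 = (-18 + 273.15)^(1/3) = 6.342569
PPI_2 = (-14 + 273.15)^(1/3) = 6.375541
PPI_blend = 0.39 * 6.342569 + 0.61 * 6.375541 = 6.362682
PP_blend = 6.362682^3 - 273.15 = 257.5851 - 273.15 = -15.56

-15.56 degC


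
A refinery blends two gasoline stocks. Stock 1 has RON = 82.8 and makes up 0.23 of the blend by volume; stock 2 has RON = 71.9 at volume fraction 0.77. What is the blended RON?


Linear blending: RON_blend = sum(vi * RONi)
Contribution 1: 0.23 * 82.8 = 19.044
Contribution 2: 0.77 * 71.9 = 55.363
RON_blend = 19.044 + 55.363 = 74.407

74.407


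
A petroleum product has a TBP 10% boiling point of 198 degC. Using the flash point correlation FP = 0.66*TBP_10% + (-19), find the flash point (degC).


FP = 0.66 * 198 + (-19) = 111.68

111.68 degC


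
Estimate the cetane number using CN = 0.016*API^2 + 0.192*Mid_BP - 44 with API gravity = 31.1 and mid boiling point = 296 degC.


CN = 0.016 * 31.1^2 + 0.192 * 296 - 44
CN = 15.47536 + 56.832 - 44 = 28.30736

28.30736


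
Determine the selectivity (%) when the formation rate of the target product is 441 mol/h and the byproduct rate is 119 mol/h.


Selectivity = desired / (desired + undesired) * 100
Total products = 441 + 119 = 560 mol/h
S = 441 / 560 * 100
= 0.7875 * 100
= 78.75 %

78.75 %


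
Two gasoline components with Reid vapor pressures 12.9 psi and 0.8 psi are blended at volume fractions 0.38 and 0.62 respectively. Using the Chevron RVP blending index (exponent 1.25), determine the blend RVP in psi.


Chevron index: RVP_blend = (sum xi*RVPi^1.25)^(1/1.25)
RVP^1.25 terms: 0.38 * 12.9^1.25 + 0.62 * 0.8^1.25 = 9.7592
RVP_blend = 9.7592^(1/1.25) = 6.188

6.188 psi


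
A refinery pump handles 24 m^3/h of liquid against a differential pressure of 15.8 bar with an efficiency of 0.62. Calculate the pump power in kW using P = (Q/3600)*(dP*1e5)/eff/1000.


Q = 24 / 3600 = 0.00666667 m^3/s
P = 0.00666667 * (15.8 * 1e5) / 0.62 / 1000 = 16.99

16.99 kW


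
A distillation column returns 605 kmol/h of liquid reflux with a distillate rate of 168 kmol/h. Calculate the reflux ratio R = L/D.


Reflux ratio definition: R = L / D (liquid returned / distillate withdrawn)
L = 605 kmol/h, D = 168 kmol/h
R = 605 / 168 = 3.601

3.601


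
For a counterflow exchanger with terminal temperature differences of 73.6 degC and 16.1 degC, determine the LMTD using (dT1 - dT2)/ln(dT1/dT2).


LMTD = (dT1 - dT2) / ln(dT1/dT2)
= (73.6 - 16.1) / ln(73.6 / 16.1) = 57.5 / 1.51983 = 37.83

37.83 degC


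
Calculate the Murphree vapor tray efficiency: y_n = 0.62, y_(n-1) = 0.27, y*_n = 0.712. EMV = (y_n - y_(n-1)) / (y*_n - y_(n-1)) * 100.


Murphree vapor efficiency: EMV = (y_n - y_(n-1)) / (y*_n - y_(n-1)) * 100
EMV = (0.62 - 0.27) / (0.712 - 0.27) * 100 = 0.35 / 0.442 * 100 = 79.19

79.19 %


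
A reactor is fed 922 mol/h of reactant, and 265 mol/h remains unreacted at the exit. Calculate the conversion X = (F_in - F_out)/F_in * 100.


X = (F_in - F_out) / F_in * 100
Moles reacted = 922 - 265 = 657
X = 657 / 922 * 100
= 0.7126 * 100
= 71.26 %

71.26 %


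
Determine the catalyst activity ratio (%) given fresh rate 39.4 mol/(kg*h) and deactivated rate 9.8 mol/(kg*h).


Activity (%) = (rate_used / rate_fresh) * 100
rate_used = 9.8, rate_fresh = 39.4
= (9.8 / 39.4) * 100
= 0.2487 * 100 = 24.87

24.87 %


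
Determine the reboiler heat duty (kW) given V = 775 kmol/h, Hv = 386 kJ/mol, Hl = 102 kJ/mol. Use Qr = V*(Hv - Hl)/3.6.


Qr = 775 * (386 - 102) / 3.6 = 775 * 284 / 3.6 = 61140

61140 kW


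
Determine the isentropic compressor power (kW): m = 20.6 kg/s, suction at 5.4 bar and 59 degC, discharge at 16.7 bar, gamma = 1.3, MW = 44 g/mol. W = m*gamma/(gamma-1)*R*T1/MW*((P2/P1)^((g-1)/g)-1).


Isentropic work: W = m*(gamma/(gamma-1))*(R*T1/MW)*((P2/P1)^((gamma-1)/gamma) - 1)
T1 = 59 + 273.15 = 332.15 K
Pressure ratio = 16.7 / 5.4 = 3.09259
Exponent = (1.3 - 1)/1.3 = 0.230769
(P2/P1)^exp - 1 = 3.09259^0.230769 - 1 = 0.297631
W = 20.6 * 1.3 / 0.3 * 8.314 * 332.15 / 44 * 0.297631 = 1667

1667 kW


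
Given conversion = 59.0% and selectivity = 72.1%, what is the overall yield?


Overall yield = conversion (%) * selectivity (%) / 100
Conversion = 59.0%, Selectivity = 72.1%
Y = 59.0 * 72.1 / 100
= 42.539 %

42.539 %


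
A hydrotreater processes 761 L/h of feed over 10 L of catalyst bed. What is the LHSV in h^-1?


LHSV = volumetric feed rate / catalyst volume
= 761 L/h / 10 L
= 76.10 h^-1

76.10 h^-1


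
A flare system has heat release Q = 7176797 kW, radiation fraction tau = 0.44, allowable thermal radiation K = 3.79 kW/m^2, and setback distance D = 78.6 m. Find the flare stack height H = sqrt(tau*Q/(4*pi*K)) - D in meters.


tau*Q/(4*pi*K) = 0.44 * 7176797 / (4 * pi * 3.79) = 66303.2
sqrt(66303.2) = 257.494
H = 257.494 - 78.6 = 178.9

178.9 m


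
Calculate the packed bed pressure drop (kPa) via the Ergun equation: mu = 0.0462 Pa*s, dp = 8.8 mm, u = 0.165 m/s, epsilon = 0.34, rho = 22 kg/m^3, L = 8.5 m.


dp = 8.8 mm = 0.0088 m
Viscous term = 150*0.0462*0.165*(1-0.34)^2 / (0.0088^2*0.34^3) = 163645
Inertial term = 1.75*22*0.165^2*(1-0.34) / (0.0088*0.34^3) = 2000.11
dP/L = 163645 + 2000.11 = 165645 Pa/m
dP = 165645 * 8.5 / 1000 = 1408 kPa

1408 kPa


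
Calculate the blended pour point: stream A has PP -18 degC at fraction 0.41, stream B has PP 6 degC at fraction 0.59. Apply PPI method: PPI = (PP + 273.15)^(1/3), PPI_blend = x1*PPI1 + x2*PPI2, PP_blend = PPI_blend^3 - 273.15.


PPI_1 = (-18 + 273.15)^(1/3) = 6.342569
PPI_2 = (6 + 273.15)^(1/3) = 6.535506
PPI_blend = 0.41 * 6.342569 + 0.59 * 6.535506 = 6.456402
PP_blend = 6.456402^3 - 273.15 = 269.1359 - 273.15 = -4.01

-4.01 degC


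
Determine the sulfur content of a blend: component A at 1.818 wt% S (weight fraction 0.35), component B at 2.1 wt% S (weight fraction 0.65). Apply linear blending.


Linear sulfur blending: S_blend = x1*S1 + x2*S2
Contribution 1: 0.35 * 1.818 = 0.6363 wt%
Contribution 2: 0.65 * 2.1 = 1.365 wt%
S_blend = 0.6363 + 1.365 = 2.0013

2.0013 wt%


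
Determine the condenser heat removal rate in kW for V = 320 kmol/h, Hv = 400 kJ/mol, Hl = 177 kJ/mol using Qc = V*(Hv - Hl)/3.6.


Qc = 320 * (400 - 177) / 3.6 = 320 * 223 / 3.6 = 19820

19820 kW


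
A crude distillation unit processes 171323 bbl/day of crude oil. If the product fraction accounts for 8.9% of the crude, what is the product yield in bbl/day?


Crude throughput = 171323 bbl/day
Fraction yield = 8.9%
yield = throughput * fraction / 100
yield = 171323 * 8.9 / 100 = 15247.747

15247.747 bbl/day


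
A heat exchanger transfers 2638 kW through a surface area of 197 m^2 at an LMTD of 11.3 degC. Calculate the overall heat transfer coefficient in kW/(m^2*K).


From Q = U*A*LMTD, U = Q / (A * LMTD)
U = 2638 / (197 * 11.3) = 2638 / 2226.1 = 1.185

1.185 kW/(m^2*K)


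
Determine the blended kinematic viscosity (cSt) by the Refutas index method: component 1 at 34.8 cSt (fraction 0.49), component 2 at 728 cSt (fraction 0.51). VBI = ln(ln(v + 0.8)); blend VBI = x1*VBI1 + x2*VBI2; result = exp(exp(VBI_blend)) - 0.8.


Refutas method: VBN_i = 14.534*ln(ln(visc_i + 0.8)) + 10.975, blended linearly by mass fraction; since VBN is linear in VBI_i = ln(ln(visc_i + 0.8)) and the fractions sum to 1, blend VBI directly: visc = exp(exp(VBI_blend)) - 0.8
VBI_1 = ln(ln(34.8 + 0.8)) = 1.27322
VBI_2 = ln(ln(728 + 0.8)) = 1.88577
VBI_blend = 0.49 * 1.27322 + 0.51 * 1.88577 = 1.58562
visc_blend = exp(exp(1.58562)) - 0.8 = 131.1

131.1 cSt


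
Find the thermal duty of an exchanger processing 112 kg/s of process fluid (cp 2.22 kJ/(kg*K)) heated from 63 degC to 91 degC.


Q = m_dot * cp * delta_T
delta_T = 91 - 63 = 28 K
Q = 112 * 2.22 * 28
= 248.64 * 28
= 6961.92 kW

6961.92 kW


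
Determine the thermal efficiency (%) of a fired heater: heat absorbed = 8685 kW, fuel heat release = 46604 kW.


Furnace efficiency = Q_absorbed / Q_fuel * 100
= 8685 / 46604 * 100 = 18.64

18.64 %


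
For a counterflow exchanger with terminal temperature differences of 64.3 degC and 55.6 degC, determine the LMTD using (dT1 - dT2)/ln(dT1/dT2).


LMTD = (dT1 - dT2) / ln(dT1/dT2)
= (64.3 - 55.6) / ln(64.3 / 55.6) = 8.7 / 0.145376 = 59.84

59.84 degC


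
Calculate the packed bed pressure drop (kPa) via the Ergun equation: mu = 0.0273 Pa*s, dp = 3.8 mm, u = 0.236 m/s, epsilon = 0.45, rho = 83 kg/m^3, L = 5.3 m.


dp = 3.8 mm = 0.0038 m
Viscous term = 150*0.0273*0.236*(1-0.45)^2 / (0.0038^2*0.45^3) = 222171
Inertial term = 1.75*83*0.236^2*(1-0.45) / (0.0038*0.45^3) = 12849.4
dP/L = 222171 + 12849.4 = 235020 Pa/m
dP = 235020 * 5.3 / 1000 = 1246 kPa

1246 kPa


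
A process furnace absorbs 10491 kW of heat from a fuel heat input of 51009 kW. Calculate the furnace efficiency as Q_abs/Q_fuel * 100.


Furnace efficiency = Q_absorbed / Q_fuel * 100
= 10491 / 51009 * 100 = 20.57

20.57 %


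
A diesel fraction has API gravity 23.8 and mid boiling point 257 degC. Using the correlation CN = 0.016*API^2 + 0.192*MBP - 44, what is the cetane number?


CN = 0.016 * 23.8^2 + 0.192 * 257 - 44
CN = 9.06304 + 49.344 - 44 = 14.40704

14.40704


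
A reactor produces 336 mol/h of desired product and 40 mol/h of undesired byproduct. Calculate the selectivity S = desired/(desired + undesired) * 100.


Selectivity = desired / (desired + undesired) * 100
Total products = 336 + 40 = 376 mol/h
S = 336 / 376 * 100
= 0.8936 * 100
= 89.36 %

89.36 %


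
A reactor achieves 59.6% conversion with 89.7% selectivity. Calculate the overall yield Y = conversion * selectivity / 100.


Overall yield = conversion (%) * selectivity (%) / 100
Conversion = 59.6%, Selectivity = 89.7%
Y = 59.6 * 89.7 / 100
= 53.4612 %

53.4612 %


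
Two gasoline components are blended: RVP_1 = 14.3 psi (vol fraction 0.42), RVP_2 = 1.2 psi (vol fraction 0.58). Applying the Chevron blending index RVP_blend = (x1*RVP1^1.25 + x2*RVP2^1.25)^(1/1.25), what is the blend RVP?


Chevron index: RVP_blend = (sum xi*RVPi^1.25)^(1/1.25)
RVP^1.25 terms: 0.42 * 14.3^1.25 + 0.58 * 1.2^1.25 = 12.4078
RVP_blend = 12.4078^(1/1.25) = 7.498

7.498 psi


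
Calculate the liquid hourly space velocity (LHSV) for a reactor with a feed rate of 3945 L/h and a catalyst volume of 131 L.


LHSV = volumetric feed rate / catalyst volume
= 3945 L/h / 131 L
= 30.11 h^-1

30.11 h^-1


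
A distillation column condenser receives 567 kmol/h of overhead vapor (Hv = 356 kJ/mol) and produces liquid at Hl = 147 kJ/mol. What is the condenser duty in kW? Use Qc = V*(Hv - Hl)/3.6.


Qc = 567 * (356 - 147) / 3.6 = 567 * 209 / 3.6 = 32920

32920 kW


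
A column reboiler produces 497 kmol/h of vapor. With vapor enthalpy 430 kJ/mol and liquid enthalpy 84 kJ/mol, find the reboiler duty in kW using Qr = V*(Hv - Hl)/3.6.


Qr = 497 * (430 - 84) / 3.6 = 497 * 346 / 3.6 = 47770

47770 kW


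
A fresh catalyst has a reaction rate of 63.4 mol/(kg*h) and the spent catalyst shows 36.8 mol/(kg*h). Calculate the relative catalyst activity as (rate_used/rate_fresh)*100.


Activity (%) = (rate_used / rate_fresh) * 100
rate_used = 36.8, rate_fresh = 63.4
= (36.8 / 63.4) * 100
= 0.5804 * 100 = 58.04

58.04 %


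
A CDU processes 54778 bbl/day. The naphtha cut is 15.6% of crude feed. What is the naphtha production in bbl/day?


Crude throughput = 54778 bbl/day
Fraction yield = 15.6%
yield = throughput * fraction / 100
yield = 54778 * 15.6 / 100 = 8545.368

8545.368 bbl/day


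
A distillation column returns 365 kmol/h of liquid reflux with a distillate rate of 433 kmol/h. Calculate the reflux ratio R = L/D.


Reflux ratio definition: R = L / D (liquid returned / distillate withdrawn)
L = 365 kmol/h, D = 433 kmol/h
R = 365 / 433 = 0.8430

0.8430


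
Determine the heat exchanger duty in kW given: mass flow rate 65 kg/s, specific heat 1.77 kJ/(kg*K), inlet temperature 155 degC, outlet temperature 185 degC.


Q = m_dot * cp * delta_T
delta_T = 185 - 155 = 30 K
Q = 65 * 1.77 * 30
= 115.05 * 30
= 3451.5 kW

3451.5 kW


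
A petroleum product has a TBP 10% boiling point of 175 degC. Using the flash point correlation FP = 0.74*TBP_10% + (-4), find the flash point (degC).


FP = 0.74 * 175 + (-4) = 125.5

125.5 degC


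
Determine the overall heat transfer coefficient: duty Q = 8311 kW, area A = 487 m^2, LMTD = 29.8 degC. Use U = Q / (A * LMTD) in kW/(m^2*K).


From Q = U*A*LMTD, U = Q / (A * LMTD)
U = 8311 / (487 * 29.8) = 8311 / 14512.6 = 0.5727

0.5727 kW/(m^2*K)


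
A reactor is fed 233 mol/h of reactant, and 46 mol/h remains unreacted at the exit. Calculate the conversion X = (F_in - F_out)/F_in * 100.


X = (F_in - F_out) / F_in * 100
Moles reacted = 233 - 46 = 187
X = 187 / 233 * 100
= 0.8026 * 100
= 80.26 %

80.26 %


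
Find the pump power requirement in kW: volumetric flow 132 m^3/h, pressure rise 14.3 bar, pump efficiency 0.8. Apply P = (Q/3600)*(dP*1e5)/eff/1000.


Q = 132 / 3600 = 0.0366667 m^3/s
P = 0.0366667 * (14.3 * 1e5) / 0.8 / 1000 = 65.54

65.54 kW


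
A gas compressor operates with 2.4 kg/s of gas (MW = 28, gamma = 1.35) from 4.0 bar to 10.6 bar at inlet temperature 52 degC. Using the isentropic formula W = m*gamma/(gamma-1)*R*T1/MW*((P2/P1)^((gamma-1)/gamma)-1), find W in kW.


Isentropic work: W = m*(gamma/(gamma-1))*(R*T1/MW)*((P2/P1)^((gamma-1)/gamma) - 1)
T1 = 52 + 273.15 = 325.15 K
Pressure ratio = 10.6 / 4.0 = 2.65
Exponent = (1.35 - 1)/1.35 = 0.259259
(P2/P1)^exp - 1 = 2.65^0.259259 - 1 = 0.28745
W = 2.4 * 1.35 / 0.35 * 8.314 * 325.15 / 28 * 0.28745 = 256.9

256.9 kW


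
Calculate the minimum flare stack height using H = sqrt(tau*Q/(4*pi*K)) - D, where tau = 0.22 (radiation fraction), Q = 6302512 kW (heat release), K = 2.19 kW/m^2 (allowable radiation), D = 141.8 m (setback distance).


tau*Q/(4*pi*K) = 0.22 * 6302512 / (4 * pi * 2.19) = 50382.8
sqrt(50382.8) = 224.461
H = 224.461 - 141.8 = 82.66

82.66 m


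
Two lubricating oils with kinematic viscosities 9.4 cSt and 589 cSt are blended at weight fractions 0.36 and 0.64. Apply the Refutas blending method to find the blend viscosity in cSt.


Refutas method: VBN_i = 14.534*ln(ln(visc_i + 0.8)) + 10.975, blended linearly by mass fraction; since VBN is linear in VBI_i = ln(ln(visc_i + 0.8)) and the fractions sum to 1, blend VBI directly: visc = exp(exp(VBI_blend)) - 0.8
VBI_1 = ln(ln(9.4 + 0.8)) = 0.842596
VBI_2 = ln(ln(589 + 0.8)) = 1.85313
VBI_blend = 0.36 * 0.842596 + 0.64 * 1.85313 = 1.48934
visc_blend = exp(exp(1.48934)) - 0.8 = 83.48

83.48 cSt


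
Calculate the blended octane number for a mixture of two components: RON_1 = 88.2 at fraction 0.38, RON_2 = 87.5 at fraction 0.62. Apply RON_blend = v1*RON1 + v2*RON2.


Linear blending: RON_blend = sum(vi * RONi)
Contribution 1: 0.38 * 88.2 = 33.516
Contribution 2: 0.62 * 87.5 = 54.25
RON_blend = 33.516 + 54.25 = 87.766

87.766


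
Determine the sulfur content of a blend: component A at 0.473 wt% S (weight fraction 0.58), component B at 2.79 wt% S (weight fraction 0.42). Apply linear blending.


Linear sulfur blending: S_blend = x1*S1 + x2*S2
Contribution 1: 0.58 * 0.473 = 0.27434 wt%
Contribution 2: 0.42 * 2.79 = 1.1718 wt%
S_blend = 0.27434 + 1.1718 = 1.44614

1.44614 wt%


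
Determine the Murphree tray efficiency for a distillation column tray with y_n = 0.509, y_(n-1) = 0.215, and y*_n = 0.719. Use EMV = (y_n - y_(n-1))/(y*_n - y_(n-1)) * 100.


Murphree vapor efficiency: EMV = (y_n - y_(n-1)) / (y*_n - y_(n-1)) * 100
EMV = (0.509 - 0.215) / (0.719 - 0.215) * 100 = 0.294 / 0.504 * 100 = 58.33

58.33 %
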